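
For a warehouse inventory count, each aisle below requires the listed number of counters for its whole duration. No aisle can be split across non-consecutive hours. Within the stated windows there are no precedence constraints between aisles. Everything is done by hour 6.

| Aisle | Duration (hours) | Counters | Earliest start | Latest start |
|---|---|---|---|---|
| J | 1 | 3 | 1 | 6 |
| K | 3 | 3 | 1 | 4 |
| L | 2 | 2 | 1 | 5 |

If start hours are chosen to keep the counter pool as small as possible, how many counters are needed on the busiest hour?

3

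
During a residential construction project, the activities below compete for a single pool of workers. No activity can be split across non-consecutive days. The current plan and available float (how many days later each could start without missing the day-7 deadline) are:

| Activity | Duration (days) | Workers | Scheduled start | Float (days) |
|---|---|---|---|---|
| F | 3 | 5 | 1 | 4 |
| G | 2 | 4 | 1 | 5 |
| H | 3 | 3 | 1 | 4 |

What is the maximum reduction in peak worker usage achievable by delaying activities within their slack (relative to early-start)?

Early-start peak: d1:12  d2:12  d3:8  d4:0  d5:0  d6:0  d7:0 ⇒ 12.
Leveled (F@1, G@4, H@4): d1:5  d2:5  d3:5  d4:7  d5:7  d6:3  d7:0 ⇒ 7.
Reduction 12 − 7 = 5.

5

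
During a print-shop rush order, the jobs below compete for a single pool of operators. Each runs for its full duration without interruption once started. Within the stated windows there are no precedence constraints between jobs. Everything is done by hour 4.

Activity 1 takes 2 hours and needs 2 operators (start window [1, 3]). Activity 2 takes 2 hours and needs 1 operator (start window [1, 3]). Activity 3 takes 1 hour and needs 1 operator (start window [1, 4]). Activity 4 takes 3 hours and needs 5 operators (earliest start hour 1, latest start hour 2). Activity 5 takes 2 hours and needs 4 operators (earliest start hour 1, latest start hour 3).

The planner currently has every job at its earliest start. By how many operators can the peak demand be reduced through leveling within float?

Early-start peak: h1:13  h2:12  h3:5  h4:0 ⇒ 13.
Leveled (Activity 1@1, Activity 2@1, Activity 3@1, Activity 4@1, Activity 5@3): h1:9  h2:8  h3:9  h4:4 ⇒ 9.
Reduction 13 − 9 = 4.

4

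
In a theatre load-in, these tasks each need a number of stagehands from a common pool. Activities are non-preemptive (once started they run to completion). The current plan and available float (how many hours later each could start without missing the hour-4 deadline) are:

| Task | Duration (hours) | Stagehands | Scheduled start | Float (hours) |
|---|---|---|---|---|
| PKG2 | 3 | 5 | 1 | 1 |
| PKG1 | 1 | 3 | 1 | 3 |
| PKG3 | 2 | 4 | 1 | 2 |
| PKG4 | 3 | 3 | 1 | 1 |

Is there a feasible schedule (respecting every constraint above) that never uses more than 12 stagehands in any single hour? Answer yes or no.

yes

Schedule PKG2@1, PKG1@1, PKG3@1, PKG4@2: h1:12  h2:12  h3:8  h4:3 — peak 12 ≤ 12.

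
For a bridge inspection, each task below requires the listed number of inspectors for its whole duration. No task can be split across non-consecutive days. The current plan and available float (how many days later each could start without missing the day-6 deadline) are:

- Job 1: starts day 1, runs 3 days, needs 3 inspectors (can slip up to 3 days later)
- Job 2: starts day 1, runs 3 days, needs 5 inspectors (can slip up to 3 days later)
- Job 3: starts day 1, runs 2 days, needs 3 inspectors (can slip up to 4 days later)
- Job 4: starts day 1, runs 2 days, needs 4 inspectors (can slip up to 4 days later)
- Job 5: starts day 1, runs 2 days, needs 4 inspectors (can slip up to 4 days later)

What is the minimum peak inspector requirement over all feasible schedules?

9

Early-start (Job 1@1, Job 2@1, Job 3@1, Job 4@1, Job 5@1) gives peak 19: d1:19  d2:19  d3:8  d4:0  d5:0  d6:0.
Shift Job 2→4, Job 4→3, Job 5→5.
Schedule Job 1@1, Job 2@4, Job 3@1, Job 4@3, Job 5@5: d1:6  d2:6  d3:7  d4:9  d5:9  d6:9 — peak 9.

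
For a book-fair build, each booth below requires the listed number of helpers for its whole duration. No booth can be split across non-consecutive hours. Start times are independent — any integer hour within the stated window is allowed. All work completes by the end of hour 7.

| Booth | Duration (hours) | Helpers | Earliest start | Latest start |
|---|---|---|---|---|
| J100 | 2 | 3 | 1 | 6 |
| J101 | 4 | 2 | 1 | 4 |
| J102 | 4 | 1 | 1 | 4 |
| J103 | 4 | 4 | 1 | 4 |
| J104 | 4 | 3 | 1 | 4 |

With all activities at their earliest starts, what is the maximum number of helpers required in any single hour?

13

Early-start schedule: J100@1, J101@1, J102@1, J103@1, J104@1.
Load per hour: hour 1: 13, hour 2: 13, hour 3: 10, hour 4: 10, hour 5: 0, hour 6: 0, hour 7: 0.
Peak is 13.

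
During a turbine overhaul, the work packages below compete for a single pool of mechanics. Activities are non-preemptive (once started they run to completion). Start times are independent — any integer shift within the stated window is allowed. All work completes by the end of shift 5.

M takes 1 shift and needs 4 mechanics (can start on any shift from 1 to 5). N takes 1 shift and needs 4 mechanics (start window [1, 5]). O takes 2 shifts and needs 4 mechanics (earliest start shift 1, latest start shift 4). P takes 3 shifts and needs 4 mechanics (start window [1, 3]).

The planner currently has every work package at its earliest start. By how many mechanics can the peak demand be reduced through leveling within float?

Early-start peak: s1:16  s2:8  s3:4  s4:0  s5:0 ⇒ 16.
Leveled (M@1, N@1, O@2, P@2): s1:8  s2:8  s3:8  s4:4  s5:0 ⇒ 8.
Reduction 16 − 8 = 8.

8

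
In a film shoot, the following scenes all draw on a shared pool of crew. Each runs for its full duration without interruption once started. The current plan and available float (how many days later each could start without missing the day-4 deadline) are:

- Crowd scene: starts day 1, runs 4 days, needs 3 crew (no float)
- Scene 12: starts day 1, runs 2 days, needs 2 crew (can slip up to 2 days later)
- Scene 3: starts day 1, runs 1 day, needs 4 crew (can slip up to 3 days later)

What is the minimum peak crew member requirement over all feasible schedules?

7

Early-start (Crowd scene@1, Scene 12@1, Scene 3@1) gives peak 9: d1:9  d2:5  d3:3  d4:3.
Shift Scene 3→3.
Schedule Crowd scene@1, Scene 12@1, Scene 3@3: d1:5  d2:5  d3:7  d4:3 — peak 7.
No arrangement of the 12 feasible schedules does better.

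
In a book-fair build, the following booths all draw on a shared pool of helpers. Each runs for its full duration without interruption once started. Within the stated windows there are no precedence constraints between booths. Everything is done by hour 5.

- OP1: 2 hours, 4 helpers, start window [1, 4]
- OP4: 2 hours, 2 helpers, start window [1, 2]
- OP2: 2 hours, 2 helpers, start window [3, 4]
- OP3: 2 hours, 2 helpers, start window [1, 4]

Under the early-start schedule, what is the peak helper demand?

Early-start schedule: OP1@1, OP4@1, OP2@3, OP3@1.
Load per hour: hour 1: 8, hour 2: 8, hour 3: 2, hour 4: 2, hour 5: 0.
Peak is 8.

8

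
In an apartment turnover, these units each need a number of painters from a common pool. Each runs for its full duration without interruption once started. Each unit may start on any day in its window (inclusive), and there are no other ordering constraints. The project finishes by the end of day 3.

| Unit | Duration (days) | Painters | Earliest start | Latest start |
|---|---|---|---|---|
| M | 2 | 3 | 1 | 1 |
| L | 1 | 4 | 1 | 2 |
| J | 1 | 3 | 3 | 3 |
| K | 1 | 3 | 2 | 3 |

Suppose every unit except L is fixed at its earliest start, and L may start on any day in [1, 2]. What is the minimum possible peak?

7

L@1: d1:7  d2:6  d3:3 → peak 7
L@2: d1:3  d2:10  d3:3 → peak 10
Best is L@1, peak 7.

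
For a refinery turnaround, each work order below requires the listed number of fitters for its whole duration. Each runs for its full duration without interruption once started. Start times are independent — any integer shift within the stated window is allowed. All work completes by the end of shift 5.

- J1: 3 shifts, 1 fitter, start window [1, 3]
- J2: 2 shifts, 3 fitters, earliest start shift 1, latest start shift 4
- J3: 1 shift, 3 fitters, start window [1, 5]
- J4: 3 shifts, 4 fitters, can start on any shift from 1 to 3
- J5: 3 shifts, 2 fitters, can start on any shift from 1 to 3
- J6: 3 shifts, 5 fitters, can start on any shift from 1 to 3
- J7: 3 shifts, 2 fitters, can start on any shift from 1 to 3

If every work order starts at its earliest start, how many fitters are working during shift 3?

14

At early start, shift 3 has: J1, J4, J5, J6, J7.
Demand: 1 + 4 + 2 + 5 + 2 = 14.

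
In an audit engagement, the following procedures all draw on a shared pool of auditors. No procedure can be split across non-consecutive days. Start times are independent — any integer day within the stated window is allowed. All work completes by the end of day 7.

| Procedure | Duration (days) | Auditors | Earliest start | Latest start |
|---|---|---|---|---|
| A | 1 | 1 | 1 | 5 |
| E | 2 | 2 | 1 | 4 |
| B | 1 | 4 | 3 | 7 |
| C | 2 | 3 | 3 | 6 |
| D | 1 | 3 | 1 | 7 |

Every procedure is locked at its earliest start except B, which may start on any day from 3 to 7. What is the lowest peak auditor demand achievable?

B@3: d1:6  d2:2  d3:7  d4:3  d5:0  d6:0  d7:0 → peak 7
B@4: d1:6  d2:2  d3:3  d4:7  d5:0  d6:0  d7:0 → peak 7
B@5: d1:6  d2:2  d3:3  d4:3  d5:4  d6:0  d7:0 → peak 6
B@6: d1:6  d2:2  d3:3  d4:3  d5:0  d6:4  d7:0 → peak 6
B@7: d1:6  d2:2  d3:3  d4:3  d5:0  d6:0  d7:4 → peak 6
Best is B@5, peak 6.

6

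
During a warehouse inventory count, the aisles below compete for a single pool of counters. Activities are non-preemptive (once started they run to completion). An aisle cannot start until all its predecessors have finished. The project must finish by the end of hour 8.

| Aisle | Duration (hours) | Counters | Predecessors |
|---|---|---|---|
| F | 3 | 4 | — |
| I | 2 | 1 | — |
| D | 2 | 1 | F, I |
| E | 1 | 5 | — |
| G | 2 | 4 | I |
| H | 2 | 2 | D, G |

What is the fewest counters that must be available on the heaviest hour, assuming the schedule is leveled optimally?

5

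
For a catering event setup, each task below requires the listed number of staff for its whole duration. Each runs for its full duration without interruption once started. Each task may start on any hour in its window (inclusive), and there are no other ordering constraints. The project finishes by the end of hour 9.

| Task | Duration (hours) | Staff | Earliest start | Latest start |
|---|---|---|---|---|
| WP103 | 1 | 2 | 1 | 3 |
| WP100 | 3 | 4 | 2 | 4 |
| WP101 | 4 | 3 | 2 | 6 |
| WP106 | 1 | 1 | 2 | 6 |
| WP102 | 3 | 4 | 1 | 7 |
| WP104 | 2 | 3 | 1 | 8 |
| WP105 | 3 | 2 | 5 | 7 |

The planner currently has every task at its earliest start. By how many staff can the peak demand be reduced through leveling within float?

8

Early-start peak: h1:9  h2:15  h3:11  h4:7  h5:5  h6:2  h7:2  h8:0  h9:0 ⇒ 15.
Leveled (WP103@1, WP100@2, WP101@2, WP106@5, WP102@6, WP104@5, WP105@7): h1:2  h2:7  h3:7  h4:7  h5:7  h6:7  h7:6  h8:6  h9:2 ⇒ 7.
Reduction 15 − 7 = 8.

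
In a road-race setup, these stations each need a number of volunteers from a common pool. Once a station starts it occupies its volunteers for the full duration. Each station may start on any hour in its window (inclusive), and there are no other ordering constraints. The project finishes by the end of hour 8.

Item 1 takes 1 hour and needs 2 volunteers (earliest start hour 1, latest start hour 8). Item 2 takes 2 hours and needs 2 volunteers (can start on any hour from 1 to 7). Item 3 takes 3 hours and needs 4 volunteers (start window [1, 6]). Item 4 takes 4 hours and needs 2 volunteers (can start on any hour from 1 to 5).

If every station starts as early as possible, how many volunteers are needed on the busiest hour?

10

Early-start schedule: Item 1@1, Item 2@1, Item 3@1, Item 4@1.
Load per hour: hour 1: 10, hour 2: 8, hour 3: 6, hour 4: 2, hour 5: 0, hour 6: 0, hour 7: 0, hour 8: 0.
Peak is 10.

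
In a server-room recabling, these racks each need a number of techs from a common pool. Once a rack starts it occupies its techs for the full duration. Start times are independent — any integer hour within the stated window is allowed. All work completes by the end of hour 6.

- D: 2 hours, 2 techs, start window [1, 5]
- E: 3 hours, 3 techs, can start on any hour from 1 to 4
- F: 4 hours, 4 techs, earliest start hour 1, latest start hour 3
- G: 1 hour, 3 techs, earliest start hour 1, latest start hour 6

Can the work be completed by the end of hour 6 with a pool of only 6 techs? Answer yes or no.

no

The minimum achievable peak is 7; 6 < 7, so no feasible schedule stays within the cap.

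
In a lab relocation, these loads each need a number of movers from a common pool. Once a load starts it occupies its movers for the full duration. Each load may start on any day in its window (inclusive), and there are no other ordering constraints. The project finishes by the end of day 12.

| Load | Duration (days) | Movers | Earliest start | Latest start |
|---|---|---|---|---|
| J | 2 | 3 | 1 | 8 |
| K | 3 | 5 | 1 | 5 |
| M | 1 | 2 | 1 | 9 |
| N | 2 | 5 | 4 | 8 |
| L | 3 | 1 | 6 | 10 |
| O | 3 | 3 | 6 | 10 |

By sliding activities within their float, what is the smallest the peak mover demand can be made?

Early-start (J@1, K@1, M@1, N@4, L@6, O@6) gives peak 10: d1:10  d2:8  d3:5  d4:5  d5:5  d6:4  d7:4  d8:4  d9:0  d10:0  d11:0  d12:0.
Shift K→3, N→6, L→8, O→8.
Schedule J@1, K@3, M@1, N@6, L@8, O@8: d1:5  d2:3  d3:5  d4:5  d5:5  d6:5  d7:5  d8:4  d9:4  d10:4  d11:0  d12:0 — peak 5.

5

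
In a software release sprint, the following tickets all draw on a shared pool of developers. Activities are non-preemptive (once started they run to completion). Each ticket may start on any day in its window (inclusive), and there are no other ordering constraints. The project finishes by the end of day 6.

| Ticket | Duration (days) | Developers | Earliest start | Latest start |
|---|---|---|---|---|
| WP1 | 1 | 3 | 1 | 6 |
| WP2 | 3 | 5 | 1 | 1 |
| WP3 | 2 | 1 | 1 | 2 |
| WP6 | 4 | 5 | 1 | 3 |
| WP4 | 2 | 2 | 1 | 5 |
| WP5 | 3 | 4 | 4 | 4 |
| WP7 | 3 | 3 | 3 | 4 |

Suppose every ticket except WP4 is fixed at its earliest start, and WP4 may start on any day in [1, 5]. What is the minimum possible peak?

14

WP4@1: d1:16  d2:13  d3:13  d4:12  d5:7  d6:4 → peak 16
WP4@2: d1:14  d2:13  d3:15  d4:12  d5:7  d6:4 → peak 15
WP4@3: d1:14  d2:11  d3:15  d4:14  d5:7  d6:4 → peak 15
WP4@4: d1:14  d2:11  d3:13  d4:14  d5:9  d6:4 → peak 14
WP4@5: d1:14  d2:11  d3:13  d4:12  d5:9  d6:6 → peak 14
Best is WP4@4, peak 14.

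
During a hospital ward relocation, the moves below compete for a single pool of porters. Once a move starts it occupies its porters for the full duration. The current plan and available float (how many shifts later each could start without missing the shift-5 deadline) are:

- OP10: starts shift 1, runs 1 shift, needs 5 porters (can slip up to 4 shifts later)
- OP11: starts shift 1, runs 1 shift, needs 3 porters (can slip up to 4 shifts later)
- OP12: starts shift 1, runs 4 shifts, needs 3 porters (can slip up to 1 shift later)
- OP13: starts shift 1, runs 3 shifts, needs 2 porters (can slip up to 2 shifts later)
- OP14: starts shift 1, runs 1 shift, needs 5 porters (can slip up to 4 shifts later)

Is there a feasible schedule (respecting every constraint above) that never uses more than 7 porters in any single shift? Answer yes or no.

no

The minimum achievable peak is 8; 7 < 8, so no feasible schedule stays within the cap.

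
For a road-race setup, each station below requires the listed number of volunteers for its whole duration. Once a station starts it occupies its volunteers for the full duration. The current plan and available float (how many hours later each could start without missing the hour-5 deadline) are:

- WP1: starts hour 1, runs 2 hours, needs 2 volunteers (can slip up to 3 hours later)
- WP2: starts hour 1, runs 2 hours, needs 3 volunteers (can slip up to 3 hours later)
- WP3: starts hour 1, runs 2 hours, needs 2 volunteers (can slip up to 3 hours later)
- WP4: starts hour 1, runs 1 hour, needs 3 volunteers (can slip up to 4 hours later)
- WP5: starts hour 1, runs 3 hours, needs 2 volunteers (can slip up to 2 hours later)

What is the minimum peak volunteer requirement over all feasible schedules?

5

Early-start (WP1@1, WP2@1, WP3@1, WP4@1, WP5@1) gives peak 12: h1:12  h2:9  h3:2  h4:0  h5:0.
Shift WP3→3, WP4→5, WP5→3.
Schedule WP1@1, WP2@1, WP3@3, WP4@5, WP5@3: h1:5  h2:5  h3:4  h4:4  h5:5 — peak 5.
Total volunteer-hours = 23 over 5 hours ⇒ peak ≥ ⌈23/5⌉ = 5, so 5 is optimal.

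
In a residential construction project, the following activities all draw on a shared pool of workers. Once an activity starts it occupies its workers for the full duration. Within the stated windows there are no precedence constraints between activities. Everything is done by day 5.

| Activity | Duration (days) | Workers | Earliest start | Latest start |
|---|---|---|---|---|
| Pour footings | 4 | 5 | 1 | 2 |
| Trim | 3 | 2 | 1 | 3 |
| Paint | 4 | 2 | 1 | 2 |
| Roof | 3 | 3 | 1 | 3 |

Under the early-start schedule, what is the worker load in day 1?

At early start, day 1 has: Pour footings, Trim, Paint, Roof.
Demand: 5 + 2 + 2 + 3 = 12.

12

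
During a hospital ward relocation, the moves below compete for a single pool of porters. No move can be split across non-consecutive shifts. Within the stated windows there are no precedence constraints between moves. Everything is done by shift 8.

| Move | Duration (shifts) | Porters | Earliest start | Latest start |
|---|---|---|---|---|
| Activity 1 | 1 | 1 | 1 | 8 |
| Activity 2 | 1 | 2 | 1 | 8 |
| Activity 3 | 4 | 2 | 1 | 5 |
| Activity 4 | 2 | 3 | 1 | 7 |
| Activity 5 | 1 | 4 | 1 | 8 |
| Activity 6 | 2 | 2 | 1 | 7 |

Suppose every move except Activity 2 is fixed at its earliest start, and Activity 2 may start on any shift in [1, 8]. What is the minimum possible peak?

Activity 2@1: s1:14  s2:7  s3:2  s4:2  s5:0  s6:0  s7:0  s8:0 → peak 14
Activity 2@2: s1:12  s2:9  s3:2  s4:2  s5:0  s6:0  s7:0  s8:0 → peak 12
Activity 2@3: s1:12  s2:7  s3:4  s4:2  s5:0  s6:0  s7:0  s8:0 → peak 12
Activity 2@4: s1:12  s2:7  s3:2  s4:4  s5:0  s6:0  s7:0  s8:0 → peak 12
Activity 2@5: s1:12  s2:7  s3:2  s4:2  s5:2  s6:0  s7:0  s8:0 → peak 12
Activity 2@6: s1:12  s2:7  s3:2  s4:2  s5:0  s6:2  s7:0  s8:0 → peak 12
Activity 2@7: s1:12  s2:7  s3:2  s4:2  s5:0  s6:0  s7:2  s8:0 → peak 12
Activity 2@8: s1:12  s2:7  s3:2  s4:2  s5:0  s6:0  s7:0  s8:2 → peak 12
Best is Activity 2@2, peak 12.

12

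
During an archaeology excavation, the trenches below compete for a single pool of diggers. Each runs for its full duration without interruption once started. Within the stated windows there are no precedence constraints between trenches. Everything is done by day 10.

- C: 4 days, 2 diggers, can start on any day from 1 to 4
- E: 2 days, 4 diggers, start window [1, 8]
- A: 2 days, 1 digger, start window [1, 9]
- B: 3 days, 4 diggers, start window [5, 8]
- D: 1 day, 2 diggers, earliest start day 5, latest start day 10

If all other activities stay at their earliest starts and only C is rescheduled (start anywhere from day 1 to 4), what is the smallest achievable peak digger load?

7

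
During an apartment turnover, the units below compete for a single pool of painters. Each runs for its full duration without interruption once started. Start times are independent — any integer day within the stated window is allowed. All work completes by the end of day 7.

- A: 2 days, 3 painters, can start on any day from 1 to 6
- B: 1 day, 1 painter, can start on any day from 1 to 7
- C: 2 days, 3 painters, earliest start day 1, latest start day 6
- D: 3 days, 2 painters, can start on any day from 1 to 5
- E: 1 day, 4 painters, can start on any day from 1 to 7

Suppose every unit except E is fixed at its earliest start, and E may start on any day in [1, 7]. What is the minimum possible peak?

9

E@1: d1:13  d2:8  d3:2  d4:0  d5:0  d6:0  d7:0 → peak 13
E@2: d1:9  d2:12  d3:2  d4:0  d5:0  d6:0  d7:0 → peak 12
E@3: d1:9  d2:8  d3:6  d4:0  d5:0  d6:0  d7:0 → peak 9
E@4: d1:9  d2:8  d3:2  d4:4  d5:0  d6:0  d7:0 → peak 9
E@5: d1:9  d2:8  d3:2  d4:0  d5:4  d6:0  d7:0 → peak 9
E@6: d1:9  d2:8  d3:2  d4:0  d5:0  d6:4  d7:0 → peak 9
E@7: d1:9  d2:8  d3:2  d4:0  d5:0  d6:0  d7:4 → peak 9
Best is E@3, peak 9.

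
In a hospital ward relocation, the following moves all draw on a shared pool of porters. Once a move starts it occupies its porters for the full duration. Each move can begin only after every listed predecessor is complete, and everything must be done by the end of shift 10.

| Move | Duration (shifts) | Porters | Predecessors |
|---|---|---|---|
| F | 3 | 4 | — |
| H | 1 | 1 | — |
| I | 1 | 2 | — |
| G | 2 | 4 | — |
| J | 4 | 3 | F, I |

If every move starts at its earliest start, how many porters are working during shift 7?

3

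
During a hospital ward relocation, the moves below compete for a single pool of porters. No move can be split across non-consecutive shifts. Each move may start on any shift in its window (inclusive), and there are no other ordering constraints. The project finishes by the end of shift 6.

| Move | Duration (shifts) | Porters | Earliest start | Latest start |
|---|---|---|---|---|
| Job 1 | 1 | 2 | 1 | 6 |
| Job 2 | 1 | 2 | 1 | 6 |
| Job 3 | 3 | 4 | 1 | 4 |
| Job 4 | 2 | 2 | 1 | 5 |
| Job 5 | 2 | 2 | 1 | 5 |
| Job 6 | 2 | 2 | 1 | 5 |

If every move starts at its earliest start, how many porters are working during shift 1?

14

At early start, shift 1 has: Job 1, Job 2, Job 3, Job 4, Job 5, Job 6.
Demand: 2 + 2 + 4 + 2 + 2 + 2 = 14.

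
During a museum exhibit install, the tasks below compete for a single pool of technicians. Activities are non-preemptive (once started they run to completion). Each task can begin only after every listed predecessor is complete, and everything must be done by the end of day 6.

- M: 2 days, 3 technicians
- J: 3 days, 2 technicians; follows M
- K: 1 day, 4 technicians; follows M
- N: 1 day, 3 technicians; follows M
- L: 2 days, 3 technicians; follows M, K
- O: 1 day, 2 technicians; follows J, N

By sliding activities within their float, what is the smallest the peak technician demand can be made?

6

Early-start (M@1, J@3, K@3, N@3, L@4, O@6) gives peak 9: d1:3  d2:3  d3:9  d4:5  d5:5  d6:2.
Shift N→4, L→5.
Schedule M@1, J@3, K@3, N@4, L@5, O@6: d1:3  d2:3  d3:6  d4:5  d5:5  d6:5 — peak 6.
No arrangement of the 9 feasible schedules does better.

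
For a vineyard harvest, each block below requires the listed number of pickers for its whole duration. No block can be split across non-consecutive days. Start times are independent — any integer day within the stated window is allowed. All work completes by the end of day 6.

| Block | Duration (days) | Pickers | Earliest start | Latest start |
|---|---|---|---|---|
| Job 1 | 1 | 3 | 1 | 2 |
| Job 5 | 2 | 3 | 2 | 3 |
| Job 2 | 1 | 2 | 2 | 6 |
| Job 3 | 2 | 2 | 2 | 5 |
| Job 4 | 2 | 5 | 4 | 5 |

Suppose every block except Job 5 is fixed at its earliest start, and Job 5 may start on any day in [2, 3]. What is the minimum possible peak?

7

Job 5@2: d1:3  d2:7  d3:5  d4:5  d5:5  d6:0 → peak 7
Job 5@3: d1:3  d2:4  d3:5  d4:8  d5:5  d6:0 → peak 8
Best is Job 5@2, peak 7.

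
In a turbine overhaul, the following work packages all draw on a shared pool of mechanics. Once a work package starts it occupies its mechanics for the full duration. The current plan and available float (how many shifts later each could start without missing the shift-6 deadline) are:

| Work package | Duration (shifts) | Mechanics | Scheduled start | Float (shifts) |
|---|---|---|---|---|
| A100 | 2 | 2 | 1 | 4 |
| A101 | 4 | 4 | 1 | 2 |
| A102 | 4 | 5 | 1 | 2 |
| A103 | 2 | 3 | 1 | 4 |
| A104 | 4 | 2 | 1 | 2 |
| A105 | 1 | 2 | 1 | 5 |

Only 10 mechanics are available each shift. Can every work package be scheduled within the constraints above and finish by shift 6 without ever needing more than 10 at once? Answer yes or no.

no

The minimum achievable peak is 11; 10 < 11, so no feasible schedule stays within the cap.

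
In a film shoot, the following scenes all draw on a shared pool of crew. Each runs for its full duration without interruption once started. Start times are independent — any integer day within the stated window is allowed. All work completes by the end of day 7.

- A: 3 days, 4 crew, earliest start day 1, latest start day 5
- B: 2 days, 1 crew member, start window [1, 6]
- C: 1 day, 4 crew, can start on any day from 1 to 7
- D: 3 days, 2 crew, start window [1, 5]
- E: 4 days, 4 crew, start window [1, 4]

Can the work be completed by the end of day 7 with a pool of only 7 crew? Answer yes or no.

no

The minimum achievable peak is 8; 7 < 8, so no feasible schedule stays within the cap.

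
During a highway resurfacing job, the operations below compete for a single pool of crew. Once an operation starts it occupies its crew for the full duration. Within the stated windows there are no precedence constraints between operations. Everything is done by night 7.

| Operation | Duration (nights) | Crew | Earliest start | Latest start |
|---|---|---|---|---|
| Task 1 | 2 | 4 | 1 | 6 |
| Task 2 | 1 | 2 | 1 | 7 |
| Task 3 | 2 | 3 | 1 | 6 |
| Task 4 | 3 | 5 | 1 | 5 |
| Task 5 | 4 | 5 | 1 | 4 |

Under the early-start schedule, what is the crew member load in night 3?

At early start, night 3 has: Task 4, Task 5.
Demand: 5 + 5 = 10.

10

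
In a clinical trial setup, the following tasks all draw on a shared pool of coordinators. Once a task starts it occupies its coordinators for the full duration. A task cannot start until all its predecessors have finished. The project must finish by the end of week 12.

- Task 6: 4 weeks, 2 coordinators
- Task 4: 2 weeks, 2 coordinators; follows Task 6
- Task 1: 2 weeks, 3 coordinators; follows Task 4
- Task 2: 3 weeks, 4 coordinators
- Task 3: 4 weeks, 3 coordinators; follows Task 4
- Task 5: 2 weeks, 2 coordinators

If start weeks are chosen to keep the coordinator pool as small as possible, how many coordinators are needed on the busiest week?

Early-start (Task 6@1, Task 4@5, Task 1@7, Task 2@1, Task 3@7, Task 5@1) gives peak 8: w1:8  w2:8  w3:6  w4:2  w5:2  w6:2  w7:6  w8:6  w9:3  w10:3  w11:0  w12:0.
Shift Task 5→4.
Schedule Task 6@1, Task 4@5, Task 1@7, Task 2@1, Task 3@7, Task 5@4: w1:6  w2:6  w3:6  w4:4  w5:4  w6:2  w7:6  w8:6  w9:3  w10:3  w11:0  w12:0 — peak 6.

6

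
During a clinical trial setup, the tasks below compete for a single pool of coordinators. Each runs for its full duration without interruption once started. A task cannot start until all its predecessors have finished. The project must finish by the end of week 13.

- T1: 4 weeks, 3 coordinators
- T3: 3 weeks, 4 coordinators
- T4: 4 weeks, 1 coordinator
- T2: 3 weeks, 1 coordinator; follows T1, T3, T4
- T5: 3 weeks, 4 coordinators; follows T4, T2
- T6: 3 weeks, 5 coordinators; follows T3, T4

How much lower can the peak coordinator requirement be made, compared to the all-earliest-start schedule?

Early-start peak: w1:8  w2:8  w3:8  w4:4  w5:6  w6:6  w7:6  w8:4  w9:4  w10:4  w11:0  w12:0  w13:0 ⇒ 8.
Leveled (T1@1, T3@5, T4@1, T2@8, T5@11, T6@8): w1:4  w2:4  w3:4  w4:4  w5:4  w6:4  w7:4  w8:6  w9:6  w10:6  w11:4  w12:4  w13:4 ⇒ 6.
Reduction 8 − 6 = 2.

2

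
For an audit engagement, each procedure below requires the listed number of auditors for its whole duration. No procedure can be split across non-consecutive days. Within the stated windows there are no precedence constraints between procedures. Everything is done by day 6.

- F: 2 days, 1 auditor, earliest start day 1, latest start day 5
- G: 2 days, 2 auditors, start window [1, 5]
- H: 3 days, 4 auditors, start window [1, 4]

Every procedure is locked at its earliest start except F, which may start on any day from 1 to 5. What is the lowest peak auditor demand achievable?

F@1: d1:7  d2:7  d3:4  d4:0  d5:0  d6:0 → peak 7
F@2: d1:6  d2:7  d3:5  d4:0  d5:0  d6:0 → peak 7
F@3: d1:6  d2:6  d3:5  d4:1  d5:0  d6:0 → peak 6
F@4: d1:6  d2:6  d3:4  d4:1  d5:1  d6:0 → peak 6
F@5: d1:6  d2:6  d3:4  d4:0  d5:1  d6:1 → peak 6
Best is F@3, peak 6.

6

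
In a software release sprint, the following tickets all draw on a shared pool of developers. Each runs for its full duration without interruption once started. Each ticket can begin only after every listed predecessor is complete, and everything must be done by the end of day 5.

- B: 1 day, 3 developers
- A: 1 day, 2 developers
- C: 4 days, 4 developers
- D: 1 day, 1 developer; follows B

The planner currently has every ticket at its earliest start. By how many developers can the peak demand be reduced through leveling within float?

Early-start peak: d1:9  d2:5  d3:4  d4:4  d5:0 ⇒ 9.
Leveled (B@1, A@1, C@2, D@2): d1:5  d2:5  d3:4  d4:4  d5:4 ⇒ 5.
Reduction 9 − 5 = 4.

4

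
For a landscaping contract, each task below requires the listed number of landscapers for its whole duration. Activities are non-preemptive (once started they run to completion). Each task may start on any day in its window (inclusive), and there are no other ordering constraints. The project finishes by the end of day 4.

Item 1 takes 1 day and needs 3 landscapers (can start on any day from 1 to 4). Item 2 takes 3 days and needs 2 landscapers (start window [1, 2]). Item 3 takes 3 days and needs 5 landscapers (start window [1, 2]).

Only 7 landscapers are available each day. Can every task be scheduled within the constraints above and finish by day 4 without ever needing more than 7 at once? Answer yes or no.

Schedule Item 1@1, Item 2@1, Item 3@2: d1:5  d2:7  d3:7  d4:5 — peak 7 ≤ 7.

yes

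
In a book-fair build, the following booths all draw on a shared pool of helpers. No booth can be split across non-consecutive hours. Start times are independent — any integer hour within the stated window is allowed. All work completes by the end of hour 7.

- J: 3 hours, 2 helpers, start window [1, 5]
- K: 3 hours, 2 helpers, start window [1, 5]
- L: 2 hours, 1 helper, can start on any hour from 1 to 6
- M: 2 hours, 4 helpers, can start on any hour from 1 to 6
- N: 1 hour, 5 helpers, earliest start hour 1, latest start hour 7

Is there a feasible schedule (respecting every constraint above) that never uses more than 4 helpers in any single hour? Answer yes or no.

The minimum achievable peak is 5; 4 < 5, so no feasible schedule stays within the cap.

no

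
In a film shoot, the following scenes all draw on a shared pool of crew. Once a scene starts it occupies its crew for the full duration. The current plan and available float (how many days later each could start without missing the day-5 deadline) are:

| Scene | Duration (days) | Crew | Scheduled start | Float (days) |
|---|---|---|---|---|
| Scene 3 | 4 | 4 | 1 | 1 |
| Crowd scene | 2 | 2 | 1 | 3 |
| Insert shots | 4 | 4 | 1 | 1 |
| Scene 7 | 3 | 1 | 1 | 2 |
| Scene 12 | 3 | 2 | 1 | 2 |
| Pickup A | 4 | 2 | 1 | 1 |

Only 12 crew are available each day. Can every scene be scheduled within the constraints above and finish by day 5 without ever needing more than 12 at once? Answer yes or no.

no

The minimum achievable peak is 13; 12 < 13, so no feasible schedule stays within the cap.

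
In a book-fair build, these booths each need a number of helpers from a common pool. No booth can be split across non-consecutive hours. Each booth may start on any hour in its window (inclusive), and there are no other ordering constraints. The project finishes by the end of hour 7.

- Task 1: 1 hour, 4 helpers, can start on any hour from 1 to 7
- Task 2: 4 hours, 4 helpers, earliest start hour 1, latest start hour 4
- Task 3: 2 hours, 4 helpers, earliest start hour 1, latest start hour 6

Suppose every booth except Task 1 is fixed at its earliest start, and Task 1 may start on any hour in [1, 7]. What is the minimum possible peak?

Task 1@1: h1:12  h2:8  h3:4  h4:4  h5:0  h6:0  h7:0 → peak 12
Task 1@2: h1:8  h2:12  h3:4  h4:4  h5:0  h6:0  h7:0 → peak 12
Task 1@3: h1:8  h2:8  h3:8  h4:4  h5:0  h6:0  h7:0 → peak 8
Task 1@4: h1:8  h2:8  h3:4  h4:8  h5:0  h6:0  h7:0 → peak 8
Task 1@5: h1:8  h2:8  h3:4  h4:4  h5:4  h6:0  h7:0 → peak 8
Task 1@6: h1:8  h2:8  h3:4  h4:4  h5:0  h6:4  h7:0 → peak 8
Task 1@7: h1:8  h2:8  h3:4  h4:4  h5:0  h6:0  h7:4 → peak 8
Best is Task 1@3, peak 8.

8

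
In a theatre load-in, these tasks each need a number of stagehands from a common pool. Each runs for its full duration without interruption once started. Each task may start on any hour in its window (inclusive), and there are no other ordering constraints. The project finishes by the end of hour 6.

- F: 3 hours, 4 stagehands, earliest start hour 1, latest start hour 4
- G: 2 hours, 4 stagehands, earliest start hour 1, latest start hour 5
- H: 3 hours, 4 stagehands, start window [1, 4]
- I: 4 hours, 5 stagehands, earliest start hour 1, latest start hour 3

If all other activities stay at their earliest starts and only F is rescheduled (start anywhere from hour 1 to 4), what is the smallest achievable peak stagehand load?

F@1: h1:17  h2:17  h3:13  h4:5  h5:0  h6:0 → peak 17
F@2: h1:13  h2:17  h3:13  h4:9  h5:0  h6:0 → peak 17
F@3: h1:13  h2:13  h3:13  h4:9  h5:4  h6:0 → peak 13
F@4: h1:13  h2:13  h3:9  h4:9  h5:4  h6:4 → peak 13
Best is F@3, peak 13.

13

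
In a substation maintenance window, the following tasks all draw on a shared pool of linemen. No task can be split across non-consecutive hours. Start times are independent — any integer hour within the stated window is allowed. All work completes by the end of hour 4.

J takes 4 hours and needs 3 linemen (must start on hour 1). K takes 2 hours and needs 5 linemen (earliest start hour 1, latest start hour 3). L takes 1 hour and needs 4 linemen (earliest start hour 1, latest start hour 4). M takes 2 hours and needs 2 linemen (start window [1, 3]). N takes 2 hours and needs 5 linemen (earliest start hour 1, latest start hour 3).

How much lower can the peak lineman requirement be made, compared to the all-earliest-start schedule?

7

Early-start peak: h1:19  h2:15  h3:3  h4:3 ⇒ 19.
Leveled (J@1, K@1, L@1, M@2, N@3): h1:12  h2:10  h3:10  h4:8 ⇒ 12.
Reduction 19 − 12 = 7.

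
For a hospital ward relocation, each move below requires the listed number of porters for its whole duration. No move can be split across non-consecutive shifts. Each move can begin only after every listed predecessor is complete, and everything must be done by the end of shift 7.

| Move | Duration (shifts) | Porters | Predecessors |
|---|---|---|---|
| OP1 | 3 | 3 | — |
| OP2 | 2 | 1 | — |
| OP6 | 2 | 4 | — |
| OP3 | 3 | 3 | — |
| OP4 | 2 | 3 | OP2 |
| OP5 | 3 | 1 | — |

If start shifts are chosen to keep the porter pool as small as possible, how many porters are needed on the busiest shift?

Early-start (OP1@1, OP2@1, OP6@1, OP3@1, OP4@3, OP5@1) gives peak 12: s1:12  s2:12  s3:10  s4:3  s5:0  s6:0  s7:0.
Shift OP2→4, OP6→4, OP4→6, OP5→4.
Schedule OP1@1, OP2@4, OP6@4, OP3@1, OP4@6, OP5@4: s1:6  s2:6  s3:6  s4:6  s5:6  s6:4  s7:3 — peak 6.
Total porter-shifts = 37 over 7 shifts ⇒ peak ≥ ⌈37/7⌉ = 6, so 6 is optimal.

6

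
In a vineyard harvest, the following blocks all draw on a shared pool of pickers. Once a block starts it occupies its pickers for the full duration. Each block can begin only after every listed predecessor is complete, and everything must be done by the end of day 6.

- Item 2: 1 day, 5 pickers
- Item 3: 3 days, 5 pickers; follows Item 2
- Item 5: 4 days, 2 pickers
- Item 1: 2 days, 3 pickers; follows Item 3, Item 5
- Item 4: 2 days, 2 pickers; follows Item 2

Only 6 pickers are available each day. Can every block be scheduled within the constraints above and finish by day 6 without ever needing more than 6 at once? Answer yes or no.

Total picker-days = 38; over 6 days the average is 38/6 > 6, so some day must exceed 6.

no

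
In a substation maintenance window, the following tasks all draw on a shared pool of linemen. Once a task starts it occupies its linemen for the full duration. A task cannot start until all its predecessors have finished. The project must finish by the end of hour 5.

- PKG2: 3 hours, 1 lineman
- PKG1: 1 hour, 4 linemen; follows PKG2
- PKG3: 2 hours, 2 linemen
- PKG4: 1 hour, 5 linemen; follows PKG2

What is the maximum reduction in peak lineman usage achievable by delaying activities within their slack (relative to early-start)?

4

Early-start peak: h1:3  h2:3  h3:1  h4:9  h5:0 ⇒ 9.
Leveled (PKG2@1, PKG1@4, PKG3@1, PKG4@5): h1:3  h2:3  h3:1  h4:4  h5:5 ⇒ 5.
Reduction 9 − 5 = 4.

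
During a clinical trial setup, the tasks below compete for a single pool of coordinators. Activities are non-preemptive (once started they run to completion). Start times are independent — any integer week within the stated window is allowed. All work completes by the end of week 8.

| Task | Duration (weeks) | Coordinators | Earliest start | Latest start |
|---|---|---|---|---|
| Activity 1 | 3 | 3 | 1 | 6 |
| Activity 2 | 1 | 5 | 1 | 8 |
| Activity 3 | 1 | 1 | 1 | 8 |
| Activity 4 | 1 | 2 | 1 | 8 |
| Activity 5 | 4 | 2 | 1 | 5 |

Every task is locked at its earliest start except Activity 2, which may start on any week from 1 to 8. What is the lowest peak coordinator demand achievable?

8

Activity 2@1: w1:13  w2:5  w3:5  w4:2  w5:0  w6:0  w7:0  w8:0 → peak 13
Activity 2@2: w1:8  w2:10  w3:5  w4:2  w5:0  w6:0  w7:0  w8:0 → peak 10
Activity 2@3: w1:8  w2:5  w3:10  w4:2  w5:0  w6:0  w7:0  w8:0 → peak 10
Activity 2@4: w1:8  w2:5  w3:5  w4:7  w5:0  w6:0  w7:0  w8:0 → peak 8
Activity 2@5: w1:8  w2:5  w3:5  w4:2  w5:5  w6:0  w7:0  w8:0 → peak 8
Activity 2@6: w1:8  w2:5  w3:5  w4:2  w5:0  w6:5  w7:0  w8:0 → peak 8
Activity 2@7: w1:8  w2:5  w3:5  w4:2  w5:0  w6:0  w7:5  w8:0 → peak 8
Activity 2@8: w1:8  w2:5  w3:5  w4:2  w5:0  w6:0  w7:0  w8:5 → peak 8
Best is Activity 2@4, peak 8.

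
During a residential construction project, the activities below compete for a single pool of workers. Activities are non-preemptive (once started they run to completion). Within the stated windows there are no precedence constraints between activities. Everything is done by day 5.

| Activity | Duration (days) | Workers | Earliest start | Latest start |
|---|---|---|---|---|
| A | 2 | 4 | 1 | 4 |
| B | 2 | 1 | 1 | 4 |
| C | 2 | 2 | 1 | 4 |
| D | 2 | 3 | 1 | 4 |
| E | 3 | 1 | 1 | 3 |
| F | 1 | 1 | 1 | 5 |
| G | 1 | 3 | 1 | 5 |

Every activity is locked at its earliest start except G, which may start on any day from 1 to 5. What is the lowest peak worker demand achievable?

G@1: d1:15  d2:11  d3:1  d4:0  d5:0 → peak 15
G@2: d1:12  d2:14  d3:1  d4:0  d5:0 → peak 14
G@3: d1:12  d2:11  d3:4  d4:0  d5:0 → peak 12
G@4: d1:12  d2:11  d3:1  d4:3  d5:0 → peak 12
G@5: d1:12  d2:11  d3:1  d4:0  d5:3 → peak 12
Best is G@3, peak 12.

12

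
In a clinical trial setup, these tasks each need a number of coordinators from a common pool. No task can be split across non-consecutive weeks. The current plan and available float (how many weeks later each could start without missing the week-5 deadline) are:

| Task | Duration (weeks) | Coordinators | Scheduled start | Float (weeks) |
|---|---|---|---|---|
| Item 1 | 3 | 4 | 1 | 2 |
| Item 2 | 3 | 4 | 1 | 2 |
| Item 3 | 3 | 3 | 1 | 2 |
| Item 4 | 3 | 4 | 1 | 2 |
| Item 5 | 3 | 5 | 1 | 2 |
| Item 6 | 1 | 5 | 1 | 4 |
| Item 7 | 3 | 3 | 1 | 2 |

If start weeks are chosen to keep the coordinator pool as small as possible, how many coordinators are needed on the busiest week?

Early-start (Item 1@1, Item 2@1, Item 3@1, Item 4@1, Item 5@1, Item 6@1, Item 7@1) gives peak 28: w1:28  w2:23  w3:23  w4:0  w5:0.
Shift Item 6→4.
Schedule Item 1@1, Item 2@1, Item 3@1, Item 4@1, Item 5@1, Item 6@4, Item 7@1: w1:23  w2:23  w3:23  w4:5  w5:0 — peak 23.

23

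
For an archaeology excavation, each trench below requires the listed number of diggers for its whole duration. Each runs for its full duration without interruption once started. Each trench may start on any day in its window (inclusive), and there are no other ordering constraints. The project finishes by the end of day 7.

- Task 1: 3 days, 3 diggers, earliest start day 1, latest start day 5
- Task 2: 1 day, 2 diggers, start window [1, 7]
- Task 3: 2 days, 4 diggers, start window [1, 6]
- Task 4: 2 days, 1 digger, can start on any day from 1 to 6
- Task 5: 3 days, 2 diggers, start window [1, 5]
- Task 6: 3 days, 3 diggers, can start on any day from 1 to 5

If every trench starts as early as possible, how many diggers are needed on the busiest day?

15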